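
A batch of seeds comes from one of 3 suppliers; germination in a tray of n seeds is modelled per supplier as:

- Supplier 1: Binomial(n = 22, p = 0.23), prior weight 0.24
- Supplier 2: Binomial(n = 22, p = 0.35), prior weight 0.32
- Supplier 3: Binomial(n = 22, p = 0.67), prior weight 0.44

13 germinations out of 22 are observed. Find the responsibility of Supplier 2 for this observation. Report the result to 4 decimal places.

0.0654

The responsibility of component k is π_k f_k(x) divided by Σ_j π_j f_j(x).
Evaluate each component's likelihood at the observed value:
  f_1 = C(22,13)·0.23^13·0.77^9 = 497420·5.04036e-09·0.0951517 = 0.000238562
  f_2 = C(22,13)·0.35^13·0.65^9 = 497420·1.18273e-06·0.0207119 = 0.0121851
  f_3 = C(22,13)·0.67^13·0.33^9 = 497420·0.00548242·4.64115e-05 = 0.126567
Unnormalised posteriors:
  π_1·f_1 = 0.24 × 0.000238562 = 5.72549e-05
  π_2·f_2 = 0.32 × 0.0121851 = 0.00389922
  π_3·f_3 = 0.44 × 0.126567 = 0.0556896
Marginal: 5.72549e-05 + 0.00389922 + 0.0556896 = 0.059646
P(Supplier 2 | 13 germinations out of 22) ≈ 0.0654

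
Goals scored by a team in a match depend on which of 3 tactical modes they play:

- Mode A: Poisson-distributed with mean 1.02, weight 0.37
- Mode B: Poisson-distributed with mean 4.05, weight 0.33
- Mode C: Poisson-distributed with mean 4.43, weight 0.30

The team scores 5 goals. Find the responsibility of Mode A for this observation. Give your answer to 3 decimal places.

P(component k | x) = P(Z=k)·f_k(x) / marginal(x), where marginal(x) = Σ_j P(Z=j)·f_j(x).
Component likelihoods at x = 5 goals:
  p_A = e^(−1.02)·1.02^5/5! = 0.00331772
  p_B = e^(−4.05)·4.05^5/5! = 0.158198
  p_C = e^(−4.43)·4.43^5/5! = 0.1694
Multiply by the mixture weights:
  P(Z=A)·p_A = 0.37 × 0.00331772 = 0.00122756
  P(Z=B)·p_B = 0.33 × 0.158198 = 0.0522054
  P(Z=C)·p_C = 0.30 × 0.1694 = 0.0508199
Evidence: 0.00122756 + 0.0522054 + 0.0508199 = 0.104253
Responsibility of Mode A: 0.00122756 / 0.104253 ≈ 0.012

0.012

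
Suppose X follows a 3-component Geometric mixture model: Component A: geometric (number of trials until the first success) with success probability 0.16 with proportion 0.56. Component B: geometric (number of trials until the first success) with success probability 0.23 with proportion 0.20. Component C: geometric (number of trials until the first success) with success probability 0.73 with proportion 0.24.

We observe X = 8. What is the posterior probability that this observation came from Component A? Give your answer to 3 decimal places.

0.781

Posterior ∝ prior × likelihood, so P(k | x) ∝ P(Z=k) f_k(x); normalise over all components.
Geometric probabilities:
  f_A = 0.16·(1−0.16)^7 = 0.16·0.29509 = 0.0472145
  f_B = 0.23·(1−0.23)^7 = 0.23·0.160485 = 0.0369116
  f_C = 0.73·(1−0.73)^7 = 0.73·0.000104604 = 7.63606e-05
Weight by the priors:
  P(Z=A)·f_A = 0.56 × 0.0472145 = 0.0264401
  P(Z=B)·f_B = 0.20 × 0.0369116 = 0.00738232
  P(Z=C)·f_C = 0.24 × 7.63606e-05 = 1.83265e-05
Sum: 0.0264401 + 0.00738232 + 1.83265e-05 = 0.0338407
Responsibility of Component A: 0.0264401 / 0.0338407 ≈ 0.781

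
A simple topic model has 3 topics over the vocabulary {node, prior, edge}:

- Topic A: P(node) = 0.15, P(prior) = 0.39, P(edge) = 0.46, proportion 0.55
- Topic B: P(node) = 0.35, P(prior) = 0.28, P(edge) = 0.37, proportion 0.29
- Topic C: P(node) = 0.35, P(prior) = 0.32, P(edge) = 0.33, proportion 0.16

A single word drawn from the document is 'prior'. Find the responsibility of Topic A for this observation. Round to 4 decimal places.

By Bayes' theorem, P(k | x) = π_k f_k(x) / Σ_j π_j f_j(x).
Evaluate each component's likelihood at the observed value:
  L_A = P(prior | comp) = 0.39
  L_B = P(prior | comp) = 0.28
  L_C = P(prior | comp) = 0.32
Weight by the priors:
  π_A·L_A = 0.55 × 0.39 = 0.2145
  π_B·L_B = 0.29 × 0.28 = 0.0812
  π_C·L_C = 0.16 × 0.32 = 0.0512
Normaliser: 0.2145 + 0.0812 + 0.0512 = 0.3469
P(Topic A | 'prior') ≈ 0.6183

0.6183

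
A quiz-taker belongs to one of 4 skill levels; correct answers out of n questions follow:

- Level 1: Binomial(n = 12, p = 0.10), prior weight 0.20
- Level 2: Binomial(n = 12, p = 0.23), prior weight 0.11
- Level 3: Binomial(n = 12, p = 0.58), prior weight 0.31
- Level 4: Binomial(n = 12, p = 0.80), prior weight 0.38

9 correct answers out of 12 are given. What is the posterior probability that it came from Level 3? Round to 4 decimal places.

0.2948

Posterior ∝ prior × likelihood, so P(k | x) ∝ π_k f_k(x); normalise over all components.
Binomial probabilities:
  L_1 = C(12,9)·0.10^9·0.90^3 = 220·1e-09·0.729 = 1.6038e-07
  L_2 = C(12,9)·0.23^9·0.77^3 = 220·1.80115e-06·0.456533 = 0.000180903
  L_3 = C(12,9)·0.58^9·0.42^3 = 220·0.00742766·0.074088 = 0.121066
  L_4 = C(12,9)·0.80^9·0.20^3 = 220·0.134218·0.008 = 0.236223
Multiply by the mixture weights:
  π_1·L_1 = 0.20 × 1.6038e-07 = 3.2076e-08
  π_2·L_2 = 0.11 × 0.000180903 = 1.98993e-05
  π_3·L_3 = 0.31 × 0.121066 = 0.0375305
  π_4·L_4 = 0.38 × 0.236223 = 0.0897648
Evidence: 3.2076e-08 + 1.98993e-05 + 0.0375305 + 0.0897648 = 0.127315
P(Level 3 | the observation) = 0.0375305 / 0.127315 ≈ 0.2948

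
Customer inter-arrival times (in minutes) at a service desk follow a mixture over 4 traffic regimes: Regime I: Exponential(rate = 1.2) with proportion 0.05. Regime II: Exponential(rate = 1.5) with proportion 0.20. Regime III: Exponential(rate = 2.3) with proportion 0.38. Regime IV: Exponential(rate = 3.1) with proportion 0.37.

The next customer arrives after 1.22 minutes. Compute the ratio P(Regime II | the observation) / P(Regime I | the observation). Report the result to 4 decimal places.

Posterior odds = (π_i f_i(x)) / (π_j f_j(x)); the normalising sum cancels.
Component likelihoods at x = 1.22 minutes:
  f_I = 1.2·e^(−1.2·1.22) = 1.2·e^(−1.4640) = 0.277571
  f_II = 1.5·e^(−1.5·1.22) = 1.5·e^(−1.8300) = 0.24062
  f_III = 2.3·e^(−2.3·1.22) = 2.3·e^(−2.8060) = 0.139026
  f_IV = 3.1·e^(−3.1·1.22) = 3.1·e^(−3.7820) = 0.070609
0.0481241 / 0.0138786 ≈ 3.4675

3.4675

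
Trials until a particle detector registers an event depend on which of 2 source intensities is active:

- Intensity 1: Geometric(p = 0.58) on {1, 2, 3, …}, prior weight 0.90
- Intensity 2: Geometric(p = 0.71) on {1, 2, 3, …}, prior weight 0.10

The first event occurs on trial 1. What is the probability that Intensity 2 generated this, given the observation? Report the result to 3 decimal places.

Apply Bayes' rule: the posterior for each component is proportional to its prior times its likelihood at x.
Geometric probabilities:
  p_1 = 0.58
  p_2 = 0.71
Weight by the priors:
  π_1·p_1 = 0.90 × 0.58 = 0.522
  π_2·p_2 = 0.10 × 0.71 = 0.071
Evidence: 0.522 + 0.071 = 0.593
P(Intensity 2 | 1) = 0.071 / 0.593 ≈ 0.120

0.120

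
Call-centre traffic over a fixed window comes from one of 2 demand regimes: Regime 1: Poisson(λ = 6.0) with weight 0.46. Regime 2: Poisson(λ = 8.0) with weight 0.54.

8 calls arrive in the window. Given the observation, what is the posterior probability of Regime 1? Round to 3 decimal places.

Apply Bayes' rule: the posterior for each component is proportional to its prior times its likelihood at x.
Evaluate each component's likelihood at the observed value:
  p_1 = 0.103258
  p_2 = 0.139587
Weight by the priors:
  P(Z=1)·p_1 = 0.46 × 0.103258 = 0.0474986
  P(Z=2)·p_2 = 0.54 × 0.139587 = 0.0753767
Sum: 0.0474986 + 0.0753767 = 0.122875
P(Regime 1 | x) = 0.0474986 / 0.122875 ≈ 0.387

0.387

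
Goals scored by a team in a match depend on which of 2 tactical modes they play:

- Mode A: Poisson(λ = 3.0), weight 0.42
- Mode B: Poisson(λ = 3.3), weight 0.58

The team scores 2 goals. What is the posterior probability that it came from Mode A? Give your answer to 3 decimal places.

The responsibility of component k is P(Z=k) f_k(x) divided by Σ_j P(Z=j) f_j(x).
Component likelihoods at x = 2 goals:
  p_A = e^(−3.0)·3.0^2/2! = 0.224042
  p_B = e^(−3.3)·3.3^2/2! = 0.200829
Multiply by the mixture weights:
  P(Z=A)·p_A = 0.42 × 0.224042 = 0.0940976
  P(Z=B)·p_B = 0.58 × 0.200829 = 0.116481
Marginal: 0.0940976 + 0.116481 = 0.210578
So the posterior for Mode A is 0.0940976 / 0.210578 ≈ 0.447.

0.447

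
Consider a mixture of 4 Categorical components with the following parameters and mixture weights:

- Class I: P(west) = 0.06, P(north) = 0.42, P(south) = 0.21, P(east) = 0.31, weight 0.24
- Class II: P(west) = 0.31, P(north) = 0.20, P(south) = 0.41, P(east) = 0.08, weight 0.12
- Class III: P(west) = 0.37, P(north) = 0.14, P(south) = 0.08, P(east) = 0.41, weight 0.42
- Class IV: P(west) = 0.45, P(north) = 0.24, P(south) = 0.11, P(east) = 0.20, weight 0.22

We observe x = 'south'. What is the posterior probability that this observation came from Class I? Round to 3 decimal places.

0.320

By Bayes' theorem, P(k | x) = P(Z=k) f_k(x) / Σ_j P(Z=j) f_j(x).
Component likelihoods at x = 'south':
  f_I = P(south | comp) = 0.21
  f_II = P(south | comp) = 0.41
  f_III = P(south | comp) = 0.08
  f_IV = P(south | comp) = 0.11
Unnormalised posteriors:
  P(Z=I)·f_I = 0.24 × 0.21 = 0.0504
  P(Z=II)·f_II = 0.12 × 0.41 = 0.0492
  P(Z=III)·f_III = 0.42 × 0.08 = 0.0336
  P(Z=IV)·f_IV = 0.22 × 0.11 = 0.0242
Sum: 0.0504 + 0.0492 + 0.0336 + 0.0242 = 0.1574
P(Class I | 'south') ≈ 0.320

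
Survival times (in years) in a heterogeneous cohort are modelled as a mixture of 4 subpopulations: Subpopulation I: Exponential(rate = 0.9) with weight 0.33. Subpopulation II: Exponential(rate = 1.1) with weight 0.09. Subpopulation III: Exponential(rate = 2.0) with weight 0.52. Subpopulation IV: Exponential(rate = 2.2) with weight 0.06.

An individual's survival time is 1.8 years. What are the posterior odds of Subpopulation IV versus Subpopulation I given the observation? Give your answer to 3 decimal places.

0.043

Only the two components matter; the odds are (π_i f_i(x)) / (π_j f_j(x)).
Exponential densities:
  p_I = 0.178109
  p_II = 0.151876
  p_III = 0.0546474
  p_IV = 0.0419389
Odds = (0.06/0.33) × (0.0419389/0.178109) = 0.181818 × 0.235468 ≈ 0.043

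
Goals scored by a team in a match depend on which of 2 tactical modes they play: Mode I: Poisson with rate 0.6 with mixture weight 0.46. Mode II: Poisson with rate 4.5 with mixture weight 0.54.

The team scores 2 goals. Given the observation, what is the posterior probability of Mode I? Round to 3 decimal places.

0.428

Posterior ∝ prior × likelihood, so P(k | x) ∝ π_k f_k(x); normalise over all components.
Component likelihoods at x = 2 goals:
  f_I = e^(−0.6)·0.6^2/2! = 0.0987861
  f_II = e^(−4.5)·4.5^2/2! = 0.112479
Unnormalised posteriors:
  π_I·f_I = 0.46 × 0.0987861 = 0.0454416
  π_II·f_II = 0.54 × 0.112479 = 0.0607384
Evidence: 0.0454416 + 0.0607384 = 0.10618
So the posterior for Mode I is 0.0454416 / 0.10618 ≈ 0.428.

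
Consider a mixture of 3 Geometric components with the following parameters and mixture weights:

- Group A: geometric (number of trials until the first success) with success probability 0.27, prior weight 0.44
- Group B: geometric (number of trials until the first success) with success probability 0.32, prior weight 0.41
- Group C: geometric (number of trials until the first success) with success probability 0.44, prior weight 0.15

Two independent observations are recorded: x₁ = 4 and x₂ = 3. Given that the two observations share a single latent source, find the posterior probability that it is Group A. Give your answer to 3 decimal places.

Apply Bayes' rule: the posterior for each component is proportional to its prior times its likelihood at x.
Since both observations come from the same component, the likelihood for component k is f_k(x₁)·f_k(x₂).
  p_A = [0.27·(1−0.27)^3 = 0.27·0.389017 = 0.105035] × [0.143883] = 0.0151127
  p_B = [0.32·(1−0.32)^3 = 0.32·0.314432 = 0.100618] × [0.147968] = 0.0148883
  p_C = [0.44·(1−0.44)^3 = 0.44·0.175616 = 0.077271] × [0.137984] = 0.0106622
Weight by the priors:
  π_A·p_A = 0.44 × 0.0151127 = 0.00664958
  π_B·p_B = 0.41 × 0.0148883 = 0.00610419
  π_C·p_C = 0.15 × 0.0106622 = 0.00159933
Denominator: 0.00664958 + 0.00610419 + 0.00159933 = 0.0143531
P(Group A | x₁,x₂) = 0.00664958 / 0.0143531 ≈ 0.463

0.463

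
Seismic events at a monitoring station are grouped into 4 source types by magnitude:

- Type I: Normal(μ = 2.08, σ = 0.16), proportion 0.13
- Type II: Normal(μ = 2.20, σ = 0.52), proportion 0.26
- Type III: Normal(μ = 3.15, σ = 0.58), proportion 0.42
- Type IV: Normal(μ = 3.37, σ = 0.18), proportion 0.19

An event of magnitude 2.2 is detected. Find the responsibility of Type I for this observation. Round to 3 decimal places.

0.471

By Bayes' theorem, P(k | x) = P(Z=k) f_k(x) / Σ_j P(Z=j) f_j(x).
Component likelihoods at x = 2.2:
  f_I = (1/(0.16·√(2π)))·exp(−(2.2−2.08)²/(2·0.16²)) = 2.493389·exp(-0.28125) = 1.88211
  f_II = (1/(0.52·√(2π)))·exp(−(2.2−2.20)²/(2·0.52²)) = 0.767197·exp(-0.00000) = 0.767197
  f_III = (1/(0.58·√(2π)))·exp(−(2.2−3.15)²/(2·0.58²)) = 0.687832·exp(-1.34141) = 0.179852
  f_IV = (1/(0.18·√(2π)))·exp(−(2.2−3.37)²/(2·0.18²)) = 2.216346·exp(-21.12500) = 1.48309e-09
Weight by the priors:
  P(Z=I)·f_I = 0.13 × 1.88211 = 0.244674
  P(Z=II)·f_II = 0.26 × 0.767197 = 0.199471
  P(Z=III)·f_III = 0.42 × 0.179852 = 0.0755379
  P(Z=IV)·f_IV = 0.19 × 1.48309e-09 = 2.81787e-10
Evidence: 0.244674 + 0.199471 + 0.0755379 + 2.81787e-10 = 0.519683
P(Type I | x) = 0.244674 / 0.519683 ≈ 0.471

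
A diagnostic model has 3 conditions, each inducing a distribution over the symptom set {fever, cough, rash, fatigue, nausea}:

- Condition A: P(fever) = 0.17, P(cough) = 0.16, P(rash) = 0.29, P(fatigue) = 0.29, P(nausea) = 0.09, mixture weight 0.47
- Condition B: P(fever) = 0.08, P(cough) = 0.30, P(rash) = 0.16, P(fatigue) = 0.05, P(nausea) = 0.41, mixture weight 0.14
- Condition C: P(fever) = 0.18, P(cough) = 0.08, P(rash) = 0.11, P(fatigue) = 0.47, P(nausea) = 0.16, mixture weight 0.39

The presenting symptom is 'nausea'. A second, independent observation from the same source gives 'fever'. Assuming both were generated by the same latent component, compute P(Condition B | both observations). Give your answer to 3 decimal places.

0.200

Apply Bayes' rule: the posterior for each component is proportional to its prior times its likelihood at x.
Since both observations come from the same component, the likelihood for component k is f_k(x₁)·f_k(x₂).
  p_A = [P(nausea | comp) = 0.09] × [0.17] = 0.0153
  p_B = [P(nausea | comp) = 0.41] × [0.08] = 0.0328
  p_C = [P(nausea | comp) = 0.16] × [0.18] = 0.0288
Multiply by the mixture weights:
  P(Z=A)·p_A = 0.47 × 0.0153 = 0.007191
  P(Z=B)·p_B = 0.14 × 0.0328 = 0.004592
  P(Z=C)·p_C = 0.39 × 0.0288 = 0.011232
Denominator: 0.007191 + 0.004592 + 0.011232 = 0.023015
Responsibility of Condition B: 0.004592 / 0.023015 ≈ 0.200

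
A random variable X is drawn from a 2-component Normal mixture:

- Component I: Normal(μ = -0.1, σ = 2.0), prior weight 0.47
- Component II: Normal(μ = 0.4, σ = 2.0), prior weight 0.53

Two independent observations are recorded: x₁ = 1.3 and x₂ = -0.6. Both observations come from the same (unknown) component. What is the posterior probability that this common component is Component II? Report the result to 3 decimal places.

By Bayes' theorem, P(k | x) = w_k f_k(x) / Σ_j w_j f_j(x).
Since both observations come from the same component, the likelihood for component k is f_k(x₁)·f_k(x₂).
  p_I = [(1/(2.0·√(2π)))·exp(−(1.3−-0.1)²/(2·2.0²)) = 0.199471·exp(-0.24500) = 0.156127] × [0.193334] = 0.0301847
  p_II = [(1/(2.0·√(2π)))·exp(−(1.3−0.4)²/(2·2.0²)) = 0.199471·exp(-0.10125) = 0.180263] × [0.176033] = 0.0317323
Multiply by the mixture weights:
  w_I·p_I = 0.47 × 0.0301847 = 0.0141868
  w_II·p_II = 0.53 × 0.0317323 = 0.0168181
Marginal: 0.0141868 + 0.0168181 = 0.0310049
P(Component II | x₁,x₂) ≈ 0.542

0.542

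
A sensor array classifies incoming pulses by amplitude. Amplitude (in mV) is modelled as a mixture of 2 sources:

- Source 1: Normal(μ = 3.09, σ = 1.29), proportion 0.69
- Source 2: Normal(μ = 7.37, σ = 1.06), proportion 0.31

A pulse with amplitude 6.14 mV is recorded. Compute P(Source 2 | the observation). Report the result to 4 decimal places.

Posterior ∝ prior × likelihood, so P(k | x) ∝ π_k f_k(x); normalise over all components.
Evaluate each component's likelihood at the observed value:
  p_1 = (1/(1.29·√(2π)))·exp(−(6.14−3.09)²/(2·1.29²)) = 0.309258·exp(-2.79505) = 0.0188992
  p_2 = (1/(1.06·√(2π)))·exp(−(6.14−7.37)²/(2·1.06²)) = 0.376361·exp(-0.67324) = 0.191964
Weight by the priors:
  π_1·p_1 = 0.69 × 0.0188992 = 0.0130405
  π_2·p_2 = 0.31 × 0.191964 = 0.059509
Marginal: 0.0130405 + 0.059509 = 0.0725494
P(Source 2 | x) ≈ 0.8203

0.8203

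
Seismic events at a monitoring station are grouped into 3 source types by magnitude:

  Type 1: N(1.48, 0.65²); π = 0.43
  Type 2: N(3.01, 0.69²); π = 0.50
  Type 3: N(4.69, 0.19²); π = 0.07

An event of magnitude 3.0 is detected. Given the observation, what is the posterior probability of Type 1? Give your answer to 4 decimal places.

0.0560

By Bayes' theorem, P(k | x) = P(Z=k) f_k(x) / Σ_j P(Z=j) f_j(x).
Component likelihoods at x = 3.0:
  L_1 = (1/(0.65·√(2π)))·exp(−(3.0−1.48)²/(2·0.65²)) = 0.613757·exp(-2.73420) = 0.039861
  L_2 = (1/(0.69·√(2π)))·exp(−(3.0−3.01)²/(2·0.69²)) = 0.578177·exp(-0.00011) = 0.578117
  L_3 = (1/(0.19·√(2π)))·exp(−(3.0−4.69)²/(2·0.19²)) = 2.099696·exp(-39.55817) = 1.38759e-17
Unnormalised posteriors:
  P(Z=1)·L_1 = 0.43 × 0.039861 = 0.0171402
  P(Z=2)·L_2 = 0.50 × 0.578117 = 0.289058
  P(Z=3)·L_3 = 0.07 × 1.38759e-17 = 9.71312e-19
Evidence: 0.0171402 + 0.289058 + 9.71312e-19 = 0.306198
So the posterior for Type 1 is 0.0171402 / 0.306198 ≈ 0.0560.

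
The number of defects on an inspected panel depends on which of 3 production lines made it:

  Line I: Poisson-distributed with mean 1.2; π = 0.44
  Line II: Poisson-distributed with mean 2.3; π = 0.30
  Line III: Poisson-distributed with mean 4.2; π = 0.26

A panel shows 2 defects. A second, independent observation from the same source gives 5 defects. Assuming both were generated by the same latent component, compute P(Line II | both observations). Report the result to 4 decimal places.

P(component k | x) = w_k·f_k(x) / marginal(x), where marginal(x) = Σ_j w_j·f_j(x).
Since both observations come from the same component, the likelihood for component k is f_k(x₁)·f_k(x₂).
  L_I = [e^(−1.2)·1.2^2/2! = 0.21686] × [0.00624556] = 0.00135441
  L_II = [e^(−2.3)·2.3^2/2! = 0.265185] × [0.053775] = 0.0142603
  L_III = [e^(−4.2)·4.2^2/2! = 0.132261] × [0.163316] = 0.0216003
Multiply by the mixture weights:
  w_I·L_I = 0.44 × 0.00135441 = 0.000595941
  w_II·L_II = 0.30 × 0.0142603 = 0.00427809
  w_III·L_III = 0.26 × 0.0216003 = 0.00561608
Evidence: 0.000595941 + 0.00427809 + 0.00561608 = 0.0104901
P(Line II | x) = 0.00427809 / 0.0104901 ≈ 0.4078

0.4078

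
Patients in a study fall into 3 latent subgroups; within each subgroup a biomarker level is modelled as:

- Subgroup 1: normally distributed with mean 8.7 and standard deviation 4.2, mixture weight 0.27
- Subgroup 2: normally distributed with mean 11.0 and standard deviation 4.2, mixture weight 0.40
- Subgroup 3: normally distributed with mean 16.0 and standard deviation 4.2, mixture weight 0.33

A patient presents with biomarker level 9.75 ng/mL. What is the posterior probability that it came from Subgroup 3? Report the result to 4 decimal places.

The responsibility of component k is π_k f_k(x) divided by Σ_j π_j f_j(x).
Normal densities:
  p_1 = 0.0920638
  p_2 = 0.0908713
  p_3 = 0.0313909
Weight by the priors:
  π_1·p_1 = 0.27 × 0.0920638 = 0.0248572
  π_2·p_2 = 0.40 × 0.0908713 = 0.0363485
  π_3·p_3 = 0.33 × 0.0313909 = 0.010359
Denominator: 0.0248572 + 0.0363485 + 0.010359 = 0.0715647
P(Subgroup 3 | 9.75 ng/mL) ≈ 0.1448

0.1448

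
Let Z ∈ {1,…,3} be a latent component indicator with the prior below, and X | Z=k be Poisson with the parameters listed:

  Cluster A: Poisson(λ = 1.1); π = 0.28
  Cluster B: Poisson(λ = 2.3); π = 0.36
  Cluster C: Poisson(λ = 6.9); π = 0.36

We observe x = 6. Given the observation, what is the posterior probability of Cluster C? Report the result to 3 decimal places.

0.877

P(component k | x) = π_k·f_k(x) / marginal(x), where marginal(x) = Σ_j π_j·f_j(x).
Evaluate each component's likelihood at the observed value:
  f_A = 0.00081903
  f_B = 0.0206138
  f_C = 0.151053
Prior × likelihood for each component:
  π_A·f_A = 0.28 × 0.00081903 = 0.000229328
  π_B·f_B = 0.36 × 0.0206138 = 0.00742095
  π_C·f_C = 0.36 × 0.151053 = 0.0543792
Denominator: 0.000229328 + 0.00742095 + 0.0543792 = 0.0620295
So the posterior for Cluster C is 0.0543792 / 0.0620295 ≈ 0.877.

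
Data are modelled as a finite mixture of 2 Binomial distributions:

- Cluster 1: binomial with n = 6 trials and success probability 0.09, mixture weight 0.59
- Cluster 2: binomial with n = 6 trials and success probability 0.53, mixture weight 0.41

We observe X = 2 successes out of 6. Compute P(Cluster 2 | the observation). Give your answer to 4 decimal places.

Posterior ∝ prior × likelihood, so P(k | x) ∝ π_k f_k(x); normalise over all components.
Binomial probabilities:
  f_1 = C(6,2)·0.09^2·0.91^4 = 15·0.0081·0.68575 = 0.0833186
  f_2 = C(6,2)·0.53^2·0.47^4 = 15·0.2809·0.0487968 = 0.205605
Weight by the priors:
  π_1·f_1 = 0.59 × 0.0833186 = 0.049158
  π_2·f_2 = 0.41 × 0.205605 = 0.0842982
Marginal: 0.049158 + 0.0842982 = 0.133456
So the posterior for Cluster 2 is 0.0842982 / 0.133456 ≈ 0.6317.

0.6317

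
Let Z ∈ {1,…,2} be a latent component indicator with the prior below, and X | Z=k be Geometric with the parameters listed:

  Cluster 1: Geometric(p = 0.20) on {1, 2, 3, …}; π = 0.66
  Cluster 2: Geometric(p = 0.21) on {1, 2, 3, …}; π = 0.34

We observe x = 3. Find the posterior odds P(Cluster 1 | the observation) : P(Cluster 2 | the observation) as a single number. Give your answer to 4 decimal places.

Only the two components matter; the odds are (π_i f_i(x)) / (π_j f_j(x)).
Component likelihoods at x = 3:
  L_1 = 0.128
  L_2 = 0.131061
0.08448 / 0.0445607 ≈ 1.8958

1.8958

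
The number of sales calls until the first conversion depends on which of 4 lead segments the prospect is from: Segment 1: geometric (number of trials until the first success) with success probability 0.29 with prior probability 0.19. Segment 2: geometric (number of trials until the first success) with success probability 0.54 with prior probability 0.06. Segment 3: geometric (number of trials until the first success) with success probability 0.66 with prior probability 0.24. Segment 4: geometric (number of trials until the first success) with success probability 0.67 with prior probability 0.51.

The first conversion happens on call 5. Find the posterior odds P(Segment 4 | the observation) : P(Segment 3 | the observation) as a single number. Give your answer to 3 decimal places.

1.914

Only the two components matter; the odds are (P(Z=i) f_i(x)) / (P(Z=j) f_j(x)).
Geometric probabilities:
  p_1 = 0.29·(1−0.29)^4 = 0.29·0.254117 = 0.0736939
  p_2 = 0.54·(1−0.54)^4 = 0.54·0.0447746 = 0.0241783
  p_3 = 0.66·(1−0.66)^4 = 0.66·0.0133634 = 0.00881982
  p_4 = 0.67·(1−0.67)^4 = 0.67·0.0118592 = 0.00794567
Odds = (0.51/0.24) × (0.00794567/0.00881982) = 2.125 × 0.900888 ≈ 1.914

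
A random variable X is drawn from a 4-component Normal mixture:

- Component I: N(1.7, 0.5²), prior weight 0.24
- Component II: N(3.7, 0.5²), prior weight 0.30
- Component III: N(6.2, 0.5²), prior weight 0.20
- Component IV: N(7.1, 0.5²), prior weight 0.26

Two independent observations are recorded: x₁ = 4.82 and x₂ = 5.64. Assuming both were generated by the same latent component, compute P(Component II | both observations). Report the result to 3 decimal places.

By Bayes' theorem, P(k | x) = P(Z=k) f_k(x) / Σ_j P(Z=j) f_j(x).
Since both observations come from the same component, the likelihood for component k is f_k(x₁)·f_k(x₂).
  p_I = [2.79736e-09] × [2.62007e-14] = 7.32926e-23
  p_II = [0.0649205] × [0.000429456] = 2.78805e-05
  p_III = [0.0176929] × [0.426138] = 0.00753963
  p_IV = [2.43594e-05] × [0.011232] = 2.73604e-07
Weight by the priors:
  P(Z=I)·p_I = 0.24 × 7.32926e-23 = 1.75902e-23
  P(Z=II)·p_II = 0.30 × 2.78805e-05 = 8.36415e-06
  P(Z=III)·p_III = 0.20 × 0.00753963 = 0.00150793
  P(Z=IV)·p_IV = 0.26 × 2.73604e-07 = 7.11371e-08
Denominator: 1.75902e-23 + 8.36415e-06 + 0.00150793 + 7.11371e-08 = 0.00151636
P(Component II | x₁,x₂) ≈ 0.006

0.006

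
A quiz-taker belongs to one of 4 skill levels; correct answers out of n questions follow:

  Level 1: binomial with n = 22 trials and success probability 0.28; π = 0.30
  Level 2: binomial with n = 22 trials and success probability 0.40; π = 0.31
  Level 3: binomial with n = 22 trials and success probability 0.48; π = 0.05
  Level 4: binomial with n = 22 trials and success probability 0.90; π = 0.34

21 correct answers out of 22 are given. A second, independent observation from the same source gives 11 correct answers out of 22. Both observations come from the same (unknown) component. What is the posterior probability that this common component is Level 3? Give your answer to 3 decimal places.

0.095

Apply Bayes' rule: the posterior for each component is proportional to its prior times its likelihood at x.
Since both observations come from the same component, the likelihood for component k is f_k(x₁)·f_k(x₂).
  f_1 = [3.89111e-11] × [0.0157707] = 6.13656e-13
  f_2 = [5.80542e-08] × [0.107344] = 6.23179e-09
  f_3 = [2.31469e-06] × [0.165252] = 3.82505e-07
  f_4 = [0.240722] × [2.21372e-06] = 5.32891e-07
Unnormalised posteriors:
  π_1·f_1 = 0.30 × 6.13656e-13 = 1.84097e-13
  π_2·f_2 = 0.31 × 6.23179e-09 = 1.93185e-09
  π_3·f_3 = 0.05 × 3.82505e-07 = 1.91253e-08
  π_4·f_4 = 0.34 × 5.32891e-07 = 1.81183e-07
Evidence: 1.84097e-13 + 1.93185e-09 + 1.91253e-08 + 1.81183e-07 = 2.0224e-07
P(Level 3 | x) = 1.91253e-08 / 2.0224e-07 ≈ 0.095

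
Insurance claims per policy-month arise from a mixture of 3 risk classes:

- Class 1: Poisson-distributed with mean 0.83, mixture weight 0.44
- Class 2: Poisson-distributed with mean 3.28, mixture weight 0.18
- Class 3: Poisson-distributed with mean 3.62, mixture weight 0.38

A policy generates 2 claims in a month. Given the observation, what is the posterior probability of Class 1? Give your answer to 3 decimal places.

P(component k | x) = π_k·f_k(x) / marginal(x), where marginal(x) = Σ_j π_j·f_j(x).
Poisson probabilities:
  L_1 = e^(−0.83)·0.83^2/2! = 0.150197
  L_2 = e^(−3.28)·3.28^2/2! = 0.20241
  L_3 = e^(−3.62)·3.62^2/2! = 0.175485
Unnormalised posteriors:
  π_1·L_1 = 0.44 × 0.150197 = 0.0660868
  π_2·L_2 = 0.18 × 0.20241 = 0.0364338
  π_3·L_3 = 0.38 × 0.175485 = 0.0666845
Denominator: 0.0660868 + 0.0364338 + 0.0666845 = 0.169205
P(Class 1 | data) ≈ 0.391

0.391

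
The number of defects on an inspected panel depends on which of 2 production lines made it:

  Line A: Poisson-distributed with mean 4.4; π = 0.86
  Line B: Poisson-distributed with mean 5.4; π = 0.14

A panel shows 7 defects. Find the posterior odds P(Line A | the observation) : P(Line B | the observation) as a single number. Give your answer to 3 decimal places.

The posterior odds equal the prior odds times the likelihood ratio: (w_i/w_j)·(f_i(x)/f_j(x)).
Poisson probabilities:
  p_A = 0.0777754
  p_B = 0.119987
0.0668869 / 0.0167982 ≈ 3.982

3.982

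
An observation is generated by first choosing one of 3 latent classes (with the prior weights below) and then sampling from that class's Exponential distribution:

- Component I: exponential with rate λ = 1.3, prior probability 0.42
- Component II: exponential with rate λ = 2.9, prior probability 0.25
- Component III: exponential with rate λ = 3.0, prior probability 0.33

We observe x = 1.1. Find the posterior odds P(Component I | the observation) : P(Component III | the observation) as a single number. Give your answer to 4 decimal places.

3.5784

Since P(k|x) ∝ π_k f_k(x), the posterior odds are π_i f_i(x) / (π_j f_j(x)).
Component likelihoods at x = 1.1:
  L_I = 0.311102
  L_II = 0.119398
  L_III = 0.11065
Posterior odds = (π_I·L_I) / (π_III·L_III) = (0.42·0.311102) / (0.33·0.11065) = 0.130663 / 0.0365143 ≈ 3.5784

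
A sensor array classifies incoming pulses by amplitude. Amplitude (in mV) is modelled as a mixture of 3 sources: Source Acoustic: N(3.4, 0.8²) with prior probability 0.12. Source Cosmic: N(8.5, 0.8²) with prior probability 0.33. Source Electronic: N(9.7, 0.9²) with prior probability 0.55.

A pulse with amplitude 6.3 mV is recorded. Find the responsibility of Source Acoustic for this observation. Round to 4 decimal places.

Posterior ∝ prior × likelihood, so P(k | x) ∝ w_k f_k(x); normalise over all components.
Evaluate each component's likelihood at the observed value:
  f_Acoustic = 0.000698827
  f_Cosmic = 0.011367
  f_Electronic = 0.000352881
Multiply by the mixture weights:
  w_Acoustic·f_Acoustic = 0.12 × 0.000698827 = 8.38592e-05
  w_Cosmic·f_Cosmic = 0.33 × 0.011367 = 0.00375109
  w_Electronic·f_Electronic = 0.55 × 0.000352881 = 0.000194084
Evidence: 8.38592e-05 + 0.00375109 + 0.000194084 = 0.00402904
P(Source Acoustic | the observation) = 8.38592e-05 / 0.00402904 ≈ 0.0208

0.0208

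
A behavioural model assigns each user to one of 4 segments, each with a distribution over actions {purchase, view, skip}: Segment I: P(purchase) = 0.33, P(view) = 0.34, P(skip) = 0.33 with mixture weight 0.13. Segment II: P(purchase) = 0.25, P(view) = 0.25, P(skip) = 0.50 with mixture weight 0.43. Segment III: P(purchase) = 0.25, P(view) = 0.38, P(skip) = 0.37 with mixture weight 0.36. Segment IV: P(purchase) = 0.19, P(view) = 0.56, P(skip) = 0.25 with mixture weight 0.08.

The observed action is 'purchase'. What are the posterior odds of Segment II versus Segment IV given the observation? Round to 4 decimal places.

7.0724

Only the two components matter; the odds are (w_i f_i(x)) / (w_j f_j(x)).
Component likelihoods at x = 'purchase':
  p_I = P(purchase | comp) = 0.33
  p_II = P(purchase | comp) = 0.25
  p_III = P(purchase | comp) = 0.25
  p_IV = P(purchase | comp) = 0.19
0.1075 / 0.0152 ≈ 7.0724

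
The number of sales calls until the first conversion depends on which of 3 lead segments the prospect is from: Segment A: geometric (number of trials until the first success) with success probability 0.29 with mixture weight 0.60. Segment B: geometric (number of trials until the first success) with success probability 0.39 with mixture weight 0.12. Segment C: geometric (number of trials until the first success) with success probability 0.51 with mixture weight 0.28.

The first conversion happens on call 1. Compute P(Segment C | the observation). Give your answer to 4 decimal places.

The responsibility of component k is w_k f_k(x) divided by Σ_j w_j f_j(x).
Evaluate each component's likelihood at the observed value:
  L_A = 0.29·(1−0.29)^0 = 0.29·1 = 0.29
  L_B = 0.39·(1−0.39)^0 = 0.39·1 = 0.39
  L_C = 0.51·(1−0.51)^0 = 0.51·1 = 0.51
Multiply by the mixture weights:
  w_A·L_A = 0.60 × 0.29 = 0.174
  w_B·L_B = 0.12 × 0.39 = 0.0468
  w_C·L_C = 0.28 × 0.51 = 0.1428
Evidence: 0.174 + 0.0468 + 0.1428 = 0.3636
P(Segment C | x) = 0.1428 / 0.3636 ≈ 0.3927

0.3927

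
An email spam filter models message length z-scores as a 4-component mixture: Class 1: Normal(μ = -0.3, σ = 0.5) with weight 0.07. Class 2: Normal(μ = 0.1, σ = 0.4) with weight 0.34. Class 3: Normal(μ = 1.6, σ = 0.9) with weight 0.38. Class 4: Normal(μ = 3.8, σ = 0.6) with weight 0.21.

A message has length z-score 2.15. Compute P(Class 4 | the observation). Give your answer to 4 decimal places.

0.0223

Apply Bayes' rule: the posterior for each component is proportional to its prior times its likelihood at x.
Component likelihoods at x = 2.15:
  f_1 = 4.87792e-06
  f_2 = 1.97398e-06
  f_3 = 0.367767
  f_4 = 0.0151559
Prior × likelihood for each component:
  w_1·f_1 = 0.07 × 4.87792e-06 = 3.41455e-07
  w_2·f_2 = 0.34 × 1.97398e-06 = 6.71152e-07
  w_3·f_3 = 0.38 × 0.367767 = 0.139751
  w_4·f_4 = 0.21 × 0.0151559 = 0.00318275
Marginal: 3.41455e-07 + 6.71152e-07 + 0.139751 + 0.00318275 = 0.142935
P(Class 4 | 2.15) = 0.00318275 / 0.142935 ≈ 0.0223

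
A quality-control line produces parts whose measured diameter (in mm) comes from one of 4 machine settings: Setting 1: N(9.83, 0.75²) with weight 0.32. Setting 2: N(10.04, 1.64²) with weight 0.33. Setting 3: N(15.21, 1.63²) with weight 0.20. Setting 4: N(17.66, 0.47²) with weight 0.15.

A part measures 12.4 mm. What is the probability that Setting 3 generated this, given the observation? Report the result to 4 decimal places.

By Bayes' theorem, P(k | x) = π_k f_k(x) / Σ_j π_j f_j(x).
Evaluate each component's likelihood at the observed value:
  L_1 = (1/(0.75·√(2π)))·exp(−(12.4−9.83)²/(2·0.75²)) = 0.531923·exp(-5.87102) = 0.00150002
  L_2 = (1/(1.64·√(2π)))·exp(−(12.4−10.04)²/(2·1.64²)) = 0.243257·exp(-1.03540) = 0.0863773
  L_3 = (1/(1.63·√(2π)))·exp(−(12.4−15.21)²/(2·1.63²)) = 0.244750·exp(-1.48596) = 0.0553832
  L_4 = (1/(0.47·√(2π)))·exp(−(12.4−17.66)²/(2·0.47²)) = 0.848813·exp(-62.62472) = 5.38571e-28
Prior × likelihood for each component:
  π_1·L_1 = 0.32 × 0.00150002 = 0.000480006
  π_2·L_2 = 0.33 × 0.0863773 = 0.0285045
  π_3·L_3 = 0.20 × 0.0553832 = 0.0110766
  π_4·L_4 = 0.15 × 5.38571e-28 = 8.07857e-29
Evidence: 0.000480006 + 0.0285045 + 0.0110766 + 8.07857e-29 = 0.0400611
So the posterior for Setting 3 is 0.0110766 / 0.0400611 ≈ 0.2765.

0.2765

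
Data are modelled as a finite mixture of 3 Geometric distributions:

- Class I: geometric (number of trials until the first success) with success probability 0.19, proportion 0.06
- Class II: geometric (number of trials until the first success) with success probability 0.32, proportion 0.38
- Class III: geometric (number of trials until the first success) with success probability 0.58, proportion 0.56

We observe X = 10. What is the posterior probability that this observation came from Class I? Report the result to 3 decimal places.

0.304

P(component k | x) = w_k·f_k(x) / marginal(x), where marginal(x) = Σ_j w_j·f_j(x).
Evaluate each component's likelihood at the observed value:
  L_I = 0.028518
  L_II = 0.00994787
  L_III = 0.000235869
Multiply by the mixture weights:
  w_I·L_I = 0.06 × 0.028518 = 0.00171108
  w_II·L_II = 0.38 × 0.00994787 = 0.00378019
  w_III·L_III = 0.56 × 0.000235869 = 0.000132087
Evidence: 0.00171108 + 0.00378019 + 0.000132087 = 0.00562336
P(Class I | data) ≈ 0.304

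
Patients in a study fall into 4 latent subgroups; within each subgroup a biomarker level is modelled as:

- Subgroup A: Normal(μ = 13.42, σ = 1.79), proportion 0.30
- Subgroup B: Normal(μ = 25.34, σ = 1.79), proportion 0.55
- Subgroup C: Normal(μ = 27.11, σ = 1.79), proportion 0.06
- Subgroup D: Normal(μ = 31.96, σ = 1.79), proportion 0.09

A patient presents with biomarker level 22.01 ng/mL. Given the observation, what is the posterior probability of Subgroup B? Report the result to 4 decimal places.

0.9895

By Bayes' theorem, P(k | x) = P(Z=k) f_k(x) / Σ_j P(Z=j) f_j(x).
Evaluate each component's likelihood at the observed value:
  L_A = 2.22492e-06
  L_B = 0.0394951
  L_C = 0.00384871
  L_D = 4.35002e-08
Weight by the priors:
  P(Z=A)·L_A = 0.30 × 2.22492e-06 = 6.67475e-07
  P(Z=B)·L_B = 0.55 × 0.0394951 = 0.0217223
  P(Z=C)·L_C = 0.06 × 0.00384871 = 0.000230923
  P(Z=D)·L_D = 0.09 × 4.35002e-08 = 3.91502e-09
Normaliser: 6.67475e-07 + 0.0217223 + 0.000230923 + 3.91502e-09 = 0.0219539
Responsibility of Subgroup B: 0.0217223 / 0.0219539 ≈ 0.9895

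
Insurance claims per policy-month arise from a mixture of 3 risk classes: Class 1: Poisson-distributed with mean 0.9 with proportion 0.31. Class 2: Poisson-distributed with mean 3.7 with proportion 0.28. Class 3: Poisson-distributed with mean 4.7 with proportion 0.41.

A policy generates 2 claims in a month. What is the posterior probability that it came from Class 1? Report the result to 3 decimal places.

0.366

The responsibility of component k is w_k f_k(x) divided by Σ_j w_j f_j(x).
Evaluate each component's likelihood at the observed value:
  L_1 = e^(−0.9)·0.9^2/2! = 0.164661
  L_2 = e^(−3.7)·3.7^2/2! = 0.169233
  L_3 = e^(−4.7)·4.7^2/2! = 0.100457
Weight by the priors:
  w_1·L_1 = 0.31 × 0.164661 = 0.0510448
  w_2·L_2 = 0.28 × 0.169233 = 0.0473851
  w_3·L_3 = 0.41 × 0.100457 = 0.0411875
Sum: 0.0510448 + 0.0473851 + 0.0411875 = 0.139617
P(Class 1 | the observation) ≈ 0.366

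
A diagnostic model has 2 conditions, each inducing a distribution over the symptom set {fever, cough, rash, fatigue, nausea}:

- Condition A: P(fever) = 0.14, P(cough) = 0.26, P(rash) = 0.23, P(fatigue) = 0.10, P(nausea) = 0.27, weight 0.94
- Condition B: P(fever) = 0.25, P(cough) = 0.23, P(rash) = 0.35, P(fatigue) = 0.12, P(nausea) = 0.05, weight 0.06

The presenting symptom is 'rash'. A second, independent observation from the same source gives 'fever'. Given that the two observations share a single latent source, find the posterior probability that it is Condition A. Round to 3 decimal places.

0.852

By Bayes' theorem, P(k | x) = P(Z=k) f_k(x) / Σ_j P(Z=j) f_j(x).
Since both observations come from the same component, the likelihood for component k is f_k(x₁)·f_k(x₂).
  f_A = [0.23] × [0.14] = 0.0322
  f_B = [0.35] × [0.25] = 0.0875
Unnormalised posteriors:
  P(Z=A)·f_A = 0.94 × 0.0322 = 0.030268
  P(Z=B)·f_B = 0.06 × 0.0875 = 0.00525
Evidence: 0.030268 + 0.00525 = 0.035518
P(Condition A | data) = 0.030268 / 0.035518 ≈ 0.852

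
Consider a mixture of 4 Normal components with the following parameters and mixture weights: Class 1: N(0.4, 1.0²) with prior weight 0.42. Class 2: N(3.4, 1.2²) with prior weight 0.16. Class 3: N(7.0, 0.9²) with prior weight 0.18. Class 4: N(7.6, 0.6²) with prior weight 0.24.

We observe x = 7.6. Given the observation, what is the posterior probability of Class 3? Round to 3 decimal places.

0.286

Posterior ∝ prior × likelihood, so P(k | x) ∝ w_k f_k(x); normalise over all components.
Normal densities:
  p_1 = (1/(1.0·√(2π)))·exp(−(7.6−0.4)²/(2·1.0²)) = 0.398942·exp(-25.92000) = 2.20799e-12
  p_2 = (1/(1.2·√(2π)))·exp(−(7.6−3.4)²/(2·1.2²)) = 0.332452·exp(-6.12500) = 0.000727236
  p_3 = (1/(0.9·√(2π)))·exp(−(7.6−7.0)²/(2·0.9²)) = 0.443269·exp(-0.22222) = 0.354942
  p_4 = (1/(0.6·√(2π)))·exp(−(7.6−7.6)²/(2·0.6²)) = 0.664904·exp(-0.00000) = 0.664904
Multiply by the mixture weights:
  w_1·p_1 = 0.42 × 2.20799e-12 = 9.27356e-13
  w_2·p_2 = 0.16 × 0.000727236 = 0.000116358
  w_3·p_3 = 0.18 × 0.354942 = 0.0638896
  w_4·p_4 = 0.24 × 0.664904 = 0.159577
Marginal: 9.27356e-13 + 0.000116358 + 0.0638896 + 0.159577 = 0.223583
Responsibility of Class 3: 0.0638896 / 0.223583 ≈ 0.286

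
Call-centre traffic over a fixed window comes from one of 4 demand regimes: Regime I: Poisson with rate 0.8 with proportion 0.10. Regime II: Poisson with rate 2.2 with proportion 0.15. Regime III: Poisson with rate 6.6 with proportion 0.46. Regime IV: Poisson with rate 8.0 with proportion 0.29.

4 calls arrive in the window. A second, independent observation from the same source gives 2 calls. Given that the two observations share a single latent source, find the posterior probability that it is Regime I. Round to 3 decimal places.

Posterior ∝ prior × likelihood, so P(k | x) ∝ w_k f_k(x); normalise over all components.
Since both observations come from the same component, the likelihood for component k is f_k(x₁)·f_k(x₂).
  f_I = [e^(−0.8)·0.8^4/4! = 0.00766855] × [0.143785] = 0.00110262
  f_II = [e^(−2.2)·2.2^4/4! = 0.108151] × [0.268144] = 0.0290001
  f_III = [e^(−6.6)·6.6^4/4! = 0.107553] × [0.0296288] = 0.00318666
  f_IV = [e^(−8.0)·8.0^4/4! = 0.0572523] × [0.0107348] = 0.000614592
Unnormalised posteriors:
  w_I·f_I = 0.10 × 0.00110262 = 0.000110262
  w_II·f_II = 0.15 × 0.0290001 = 0.00435001
  w_III·f_III = 0.46 × 0.00318666 = 0.00146586
  w_IV·f_IV = 0.29 × 0.000614592 = 0.000178232
Normaliser: 0.000110262 + 0.00435001 + 0.00146586 + 0.000178232 = 0.00610437
P(Regime I | x₁,x₂) ≈ 0.018

0.018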